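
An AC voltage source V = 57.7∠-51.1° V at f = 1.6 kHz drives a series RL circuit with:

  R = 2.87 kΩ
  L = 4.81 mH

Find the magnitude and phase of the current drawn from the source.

Step 1 — Angular frequency: ω = 2π·f = 2π·1600 = 1.005e+04 rad/s.
Step 2 — Component impedances:
  R: Z = R = 2870 Ω
  L: Z = jωL = j·1.005e+04·0.00481 = 0 + j48.36 Ω
Step 3 — Series combination: Z_total = R + L = 2870 + j48.36 Ω = 2870∠1.0° Ω.
Step 4 — Source phasor: V = 57.7∠-51.1° V = 36.23 - j44.9 V.
Step 5 — Ohm's law: I = V / Z_total = (36.23 - j44.9) / (2870 + j48.36) = 0.01236 - j0.01585 A.
Step 6 — Convert to polar: |I| = 0.0201 A, ∠I = -52.1°.

I = 0.0201∠-52.1° A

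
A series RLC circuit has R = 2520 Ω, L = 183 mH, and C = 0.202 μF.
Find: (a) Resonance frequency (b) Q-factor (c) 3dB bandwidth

Step 1 — Resonance condition Im(Z)=0 gives ω₀ = 1/√(LC).
Step 2 — ω₀ = 1/√(0.183·2.02e-07) = 5201 rad/s.
Step 3 — f₀ = ω₀/(2π) = 827.8 Hz.
Step 4 — Series Q: Q = ω₀L/R = 5201·0.183/2520 = 0.3777.
Step 5 — 3dB bandwidth: Δω = ω₀/Q = 1.377e+04 rad/s; BW = Δω/(2π) = 2192 Hz.

(a) f₀ = 827.8 Hz  (b) Q = 0.3777  (c) BW = 2192 Hz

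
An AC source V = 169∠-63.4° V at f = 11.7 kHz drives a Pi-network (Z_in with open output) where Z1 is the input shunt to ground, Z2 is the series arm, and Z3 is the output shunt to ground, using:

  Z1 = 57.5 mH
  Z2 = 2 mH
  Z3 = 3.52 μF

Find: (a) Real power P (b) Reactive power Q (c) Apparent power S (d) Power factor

Step 1 — Angular frequency: ω = 2π·f = 2π·1.17e+04 = 7.351e+04 rad/s.
Step 2 — Component impedances:
  Z1: Z = jωL = j·7.351e+04·0.0575 = 0 + j4227 Ω
  Z2: Z = jωL = j·7.351e+04·0.002 = 0 + j147 Ω
  Z3: Z = 1/(jωC) = -j/(ω·C) = 0 - j3.864 Ω
Step 3 — With open output, the series arm Z2 and the output shunt Z3 appear in series to ground: Z2 + Z3 = 0 + j143.2 Ω.
Step 4 — Parallel with input shunt Z1: Z_in = Z1 || (Z2 + Z3) = 0 + j138.5 Ω = 138.5∠90.0° Ω.
Step 5 — Source phasor: V = 169∠-63.4° V = 75.67 - j151.1 V.
Step 6 — Current: I = V / Z = -1.091 - j0.5465 A = 1.22∠-153.4° A.
Step 7 — Complex power: S = V·I* = 0 + j206.3 VA.
Step 8 — Real power: P = Re(S) = 0 W.
Step 9 — Reactive power: Q = Im(S) = 206.3 VAR.
Step 10 — Apparent power: |S| = 206.3 VA.
Step 11 — Power factor: PF = P/|S| = 0 (lagging).

(a) P = 0 W  (b) Q = 206.3 VAR  (c) S = 206.3 VA  (d) PF = 0 (lagging)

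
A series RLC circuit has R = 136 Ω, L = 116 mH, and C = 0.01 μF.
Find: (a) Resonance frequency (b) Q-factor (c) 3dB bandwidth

Step 1 — Resonance condition Im(Z)=0 gives ω₀ = 1/√(LC).
Step 2 — ω₀ = 1/√(0.116·1e-08) = 2.936e+04 rad/s.
Step 3 — f₀ = ω₀/(2π) = 4673 Hz.
Step 4 — Series Q: Q = ω₀L/R = 2.936e+04·0.116/136 = 25.04.
Step 5 — 3dB bandwidth: Δω = ω₀/Q = 1172 rad/s; BW = Δω/(2π) = 186.6 Hz.

(a) f₀ = 4673 Hz  (b) Q = 25.04  (c) BW = 186.6 Hz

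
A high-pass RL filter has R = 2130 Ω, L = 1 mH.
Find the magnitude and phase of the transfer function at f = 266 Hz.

Step 1 — Angular frequency: ω = 2π·266 = 1671 rad/s.
Step 2 — Transfer function: H(jω) = jωL/(R + jωL).
Step 3 — Numerator jωL = j·1.671; denominator R + jωL = 2130 + j1.671.
Step 4 — H = 6.157e-07 + j0.0007847.
Step 5 — Magnitude: |H| = 0.0007847 (-62.1 dB); phase: φ = 90.0°.

|H| = 0.0007847 (-62.1 dB), φ = 90.0°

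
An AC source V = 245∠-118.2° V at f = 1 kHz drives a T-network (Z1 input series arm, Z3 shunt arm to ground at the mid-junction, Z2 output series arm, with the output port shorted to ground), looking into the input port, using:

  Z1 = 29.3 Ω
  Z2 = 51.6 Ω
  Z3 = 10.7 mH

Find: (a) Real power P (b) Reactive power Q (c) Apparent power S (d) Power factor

Step 1 — Angular frequency: ω = 2π·f = 2π·1000 = 6283 rad/s.
Step 2 — Component impedances:
  Z1: Z = R = 29.3 Ω
  Z2: Z = R = 51.6 Ω
  Z3: Z = jωL = j·6283·0.0107 = 0 + j67.23 Ω
Step 3 — With the output port shorted to ground, the output series arm Z2 runs from the junction to ground; the shunt arm Z3 also runs from the junction to ground. They appear in parallel: Z3 || Z2 = 32.47 + j24.92 Ω.
Step 4 — Series with input arm Z1: Z_in = Z1 + (Z3 || Z2) = 61.77 + j24.92 Ω = 66.61∠22.0° Ω.
Step 5 — Source phasor: V = 245∠-118.2° V = -115.8 - j215.9 V.
Step 6 — Current: I = V / Z = -2.825 - j2.356 A = 3.678∠-140.2° A.
Step 7 — Complex power: S = V·I* = 835.7 + j337.2 VA.
Step 8 — Real power: P = Re(S) = 835.7 W.
Step 9 — Reactive power: Q = Im(S) = 337.2 VAR.
Step 10 — Apparent power: |S| = 901.1 VA.
Step 11 — Power factor: PF = P/|S| = 0.9274 (lagging).

(a) P = 835.7 W  (b) Q = 337.2 VAR  (c) S = 901.1 VA  (d) PF = 0.9274 (lagging)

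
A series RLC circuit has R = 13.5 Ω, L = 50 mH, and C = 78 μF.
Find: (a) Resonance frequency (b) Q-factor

Step 1 — Resonance condition Im(Z)=0 gives ω₀ = 1/√(LC).
Step 2 — ω₀ = 1/√(0.05·7.8e-05) = 506.4 rad/s.
Step 3 — f₀ = ω₀/(2π) = 80.59 Hz.
Step 4 — Series Q: Q = ω₀L/R = 506.4·0.05/13.5 = 1.875.

(a) f₀ = 80.59 Hz  (b) Q = 1.875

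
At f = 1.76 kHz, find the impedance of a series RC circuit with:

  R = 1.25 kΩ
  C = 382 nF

Step 1 — Angular frequency: ω = 2π·f = 2π·1760 = 1.106e+04 rad/s.
Step 2 — Component impedances:
  R: Z = R = 1250 Ω
  C: Z = 1/(jωC) = -j/(ω·C) = 0 - j236.7 Ω
Step 3 — Series combination: Z_total = R + C = 1250 - j236.7 Ω = 1272∠-10.7° Ω.

Z = 1250 - j236.7 Ω = 1272∠-10.7° Ω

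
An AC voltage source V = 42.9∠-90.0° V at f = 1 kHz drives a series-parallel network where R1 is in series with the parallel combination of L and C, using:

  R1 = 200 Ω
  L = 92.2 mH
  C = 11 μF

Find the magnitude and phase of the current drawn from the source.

Step 1 — Angular frequency: ω = 2π·f = 2π·1000 = 6283 rad/s.
Step 2 — Component impedances:
  R1: Z = R = 200 Ω
  L: Z = jωL = j·6283·0.0922 = 0 + j579.3 Ω
  C: Z = 1/(jωC) = -j/(ω·C) = 0 - j14.47 Ω
Step 3 — Parallel branch: L || C = 1/(1/L + 1/C) = 0 - j14.84 Ω.
Step 4 — Series with R1: Z_total = R1 + (L || C) = 200 - j14.84 Ω = 200.5∠-4.2° Ω.
Step 5 — Source phasor: V = 42.9∠-90.0° V = 0 - j42.9 V.
Step 6 — Ohm's law: I = V / Z_total = (0 - j42.9) / (200 - j14.84) = 0.01583 - j0.2133 A.
Step 7 — Convert to polar: |I| = 0.2139 A, ∠I = -85.8°.

I = 0.2139∠-85.8° A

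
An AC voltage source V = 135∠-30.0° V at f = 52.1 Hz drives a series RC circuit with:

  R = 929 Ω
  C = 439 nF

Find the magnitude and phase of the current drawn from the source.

Step 1 — Angular frequency: ω = 2π·f = 2π·52.1 = 327.4 rad/s.
Step 2 — Component impedances:
  R: Z = R = 929 Ω
  C: Z = 1/(jωC) = -j/(ω·C) = 0 - j6959 Ω
Step 3 — Series combination: Z_total = R + C = 929 - j6959 Ω = 7020∠-82.4° Ω.
Step 4 — Source phasor: V = 135∠-30.0° V = 116.9 - j67.5 V.
Step 5 — Ohm's law: I = V / Z_total = (116.9 - j67.5) / (929 - j6959) = 0.01173 + j0.01523 A.
Step 6 — Convert to polar: |I| = 0.01923 A, ∠I = 52.4°.

I = 0.01923∠52.4° A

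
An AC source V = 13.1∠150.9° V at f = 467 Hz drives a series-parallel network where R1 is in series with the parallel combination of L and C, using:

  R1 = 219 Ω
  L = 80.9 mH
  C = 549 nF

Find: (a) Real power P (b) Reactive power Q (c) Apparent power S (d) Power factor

Step 1 — Angular frequency: ω = 2π·f = 2π·467 = 2934 rad/s.
Step 2 — Component impedances:
  R1: Z = R = 219 Ω
  L: Z = jωL = j·2934·0.0809 = 0 + j237.4 Ω
  C: Z = 1/(jωC) = -j/(ω·C) = 0 - j620.8 Ω
Step 3 — Parallel branch: L || C = 1/(1/L + 1/C) = 0 + j384.4 Ω.
Step 4 — Series with R1: Z_total = R1 + (L || C) = 219 + j384.4 Ω = 442.4∠60.3° Ω.
Step 5 — Source phasor: V = 13.1∠150.9° V = -11.45 + j6.371 V.
Step 6 — Current: I = V / Z = -0.0002965 + j0.02961 A = 0.02961∠90.6° A.
Step 7 — Complex power: S = V·I* = 0.192 + j0.3371 VA.
Step 8 — Real power: P = Re(S) = 0.192 W.
Step 9 — Reactive power: Q = Im(S) = 0.3371 VAR.
Step 10 — Apparent power: |S| = 0.3879 VA.
Step 11 — Power factor: PF = P/|S| = 0.4951 (lagging).

(a) P = 0.192 W  (b) Q = 0.3371 VAR  (c) S = 0.3879 VA  (d) PF = 0.4951 (lagging)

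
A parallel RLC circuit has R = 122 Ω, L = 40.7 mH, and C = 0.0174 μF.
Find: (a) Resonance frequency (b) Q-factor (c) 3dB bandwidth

Step 1 — Resonance: ω₀ = 1/√(LC) = 1/√(0.0407·1.74e-08) = 3.758e+04 rad/s.
Step 2 — f₀ = ω₀/(2π) = 5981 Hz.
Step 3 — Parallel Q: Q = R/(ω₀L) = 122/(3.758e+04·0.0407) = 0.07977.
Step 4 — Bandwidth: Δω = ω₀/Q = 4.711e+05 rad/s; BW = Δω/(2π) = 7.497e+04 Hz.

(a) f₀ = 5981 Hz  (b) Q = 0.07977  (c) BW = 7.497e+04 Hz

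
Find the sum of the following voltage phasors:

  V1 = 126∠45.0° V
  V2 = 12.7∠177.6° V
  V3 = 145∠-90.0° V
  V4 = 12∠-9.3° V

Step 1 — Convert each phasor to rectangular form:
  V1 = 126·(cos(45.0°) + j·sin(45.0°)) = 89.1 + j89.1 V
  V2 = 12.7·(cos(177.6°) + j·sin(177.6°)) = -12.69 + j0.5318 V
  V3 = 145·(cos(-90.0°) + j·sin(-90.0°)) = 0 - j145 V
  V4 = 12·(cos(-9.3°) + j·sin(-9.3°)) = 11.84 - j1.939 V
Step 2 — Sum components: V_total = 88.25 - j57.31 V.
Step 3 — Convert to polar: |V_total| = 105.2 V, ∠V_total = -33.0°.

V_total = 105.2∠-33.0° V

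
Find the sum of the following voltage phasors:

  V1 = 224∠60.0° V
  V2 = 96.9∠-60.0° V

Step 1 — Convert each phasor to rectangular form:
  V1 = 224·(cos(60.0°) + j·sin(60.0°)) = 112 + j194 V
  V2 = 96.9·(cos(-60.0°) + j·sin(-60.0°)) = 48.45 - j83.92 V
Step 2 — Sum components: V_total = 160.5 + j110.1 V.
Step 3 — Convert to polar: |V_total| = 194.6 V, ∠V_total = 34.5°.

V_total = 194.6∠34.5° V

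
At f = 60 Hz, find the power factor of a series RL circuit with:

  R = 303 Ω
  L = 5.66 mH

Step 1 — Angular frequency: ω = 2π·f = 2π·60 = 377 rad/s.
Step 2 — Component impedances:
  R: Z = R = 303 Ω
  L: Z = jωL = j·377·0.00566 = 0 + j2.134 Ω
Step 3 — Series combination: Z_total = R + L = 303 + j2.134 Ω = 303∠0.4° Ω.
Step 4 — Power factor: PF = cos(φ) = Re(Z)/|Z| = 303/303 = 1.
Step 5 — Type: Im(Z) = 2.134 ⇒ lagging (phase φ = 0.4°).

PF = 1 (lagging, φ = 0.4°)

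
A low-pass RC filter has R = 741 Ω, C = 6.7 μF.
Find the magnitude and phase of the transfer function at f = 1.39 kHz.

Step 1 — Angular frequency: ω = 2π·1390 = 8734 rad/s.
Step 2 — Transfer function: H(jω) = 1/(1 + jωRC).
Step 3 — Denominator: 1 + jωRC = 1 + j·8734·741·6.7e-06 = 1 + j43.36.
Step 4 — H = 0.0005316 - j0.02305.
Step 5 — Magnitude: |H| = 0.02306 (-32.7 dB); phase: φ = -88.7°.

|H| = 0.02306 (-32.7 dB), φ = -88.7°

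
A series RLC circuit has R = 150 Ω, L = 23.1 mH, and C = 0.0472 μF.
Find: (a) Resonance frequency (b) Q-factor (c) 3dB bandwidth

Step 1 — Resonance: ω₀ = 1/√(LC) = 1/√(0.0231·4.72e-08) = 3.028e+04 rad/s.
Step 2 — f₀ = ω₀/(2π) = 4820 Hz.
Step 3 — Series Q: Q = ω₀L/R = 3.028e+04·0.0231/150 = 4.664.
Step 4 — Bandwidth: Δω = ω₀/Q = 6494 rad/s; BW = Δω/(2π) = 1033 Hz.

(a) f₀ = 4820 Hz  (b) Q = 4.664  (c) BW = 1033 Hz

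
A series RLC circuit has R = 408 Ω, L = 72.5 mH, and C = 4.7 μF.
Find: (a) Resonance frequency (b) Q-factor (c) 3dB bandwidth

Step 1 — Resonance: ω₀ = 1/√(LC) = 1/√(0.0725·4.7e-06) = 1713 rad/s.
Step 2 — f₀ = ω₀/(2π) = 272.6 Hz.
Step 3 — Series Q: Q = ω₀L/R = 1713·0.0725/408 = 0.3044.
Step 4 — Bandwidth: Δω = ω₀/Q = 5628 rad/s; BW = Δω/(2π) = 895.7 Hz.

(a) f₀ = 272.6 Hz  (b) Q = 0.3044  (c) BW = 895.7 Hz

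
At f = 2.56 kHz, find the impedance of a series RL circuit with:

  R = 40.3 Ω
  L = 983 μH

Step 1 — Angular frequency: ω = 2π·f = 2π·2560 = 1.608e+04 rad/s.
Step 2 — Component impedances:
  R: Z = R = 40.3 Ω
  L: Z = jωL = j·1.608e+04·0.000983 = 0 + j15.81 Ω
Step 3 — Series combination: Z_total = R + L = 40.3 + j15.81 Ω = 43.29∠21.4° Ω.

Z = 40.3 + j15.81 Ω = 43.29∠21.4° Ω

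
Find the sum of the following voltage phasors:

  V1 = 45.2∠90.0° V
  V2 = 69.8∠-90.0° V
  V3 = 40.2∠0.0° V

Step 1 — Convert each phasor to rectangular form:
  V1 = 45.2·(cos(90.0°) + j·sin(90.0°)) = 0 + j45.2 V
  V2 = 69.8·(cos(-90.0°) + j·sin(-90.0°)) = 0 - j69.8 V
  V3 = 40.2·(cos(0.0°) + j·sin(0.0°)) = 40.2 V
Step 2 — Sum components: V_total = 40.2 - j24.6 V.
Step 3 — Convert to polar: |V_total| = 47.13 V, ∠V_total = -31.5°.

V_total = 47.13∠-31.5° V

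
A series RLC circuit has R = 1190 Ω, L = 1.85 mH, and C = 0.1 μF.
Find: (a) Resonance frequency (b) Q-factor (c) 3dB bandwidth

Step 1 — Resonance condition Im(Z)=0 gives ω₀ = 1/√(LC).
Step 2 — ω₀ = 1/√(0.00185·1e-07) = 7.352e+04 rad/s.
Step 3 — f₀ = ω₀/(2π) = 1.17e+04 Hz.
Step 4 — Series Q: Q = ω₀L/R = 7.352e+04·0.00185/1190 = 0.1143.
Step 5 — 3dB bandwidth: Δω = ω₀/Q = 6.432e+05 rad/s; BW = Δω/(2π) = 1.024e+05 Hz.

(a) f₀ = 1.17e+04 Hz  (b) Q = 0.1143  (c) BW = 1.024e+05 Hz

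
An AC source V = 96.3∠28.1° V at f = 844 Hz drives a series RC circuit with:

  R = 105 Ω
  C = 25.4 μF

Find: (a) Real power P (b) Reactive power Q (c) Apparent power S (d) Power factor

Step 1 — Angular frequency: ω = 2π·f = 2π·844 = 5303 rad/s.
Step 2 — Component impedances:
  R: Z = R = 105 Ω
  C: Z = 1/(jωC) = -j/(ω·C) = 0 - j7.424 Ω
Step 3 — Series combination: Z_total = R + C = 105 - j7.424 Ω = 105.3∠-4.0° Ω.
Step 4 — Source phasor: V = 96.3∠28.1° V = 84.95 + j45.36 V.
Step 5 — Current: I = V / Z = 0.7746 + j0.4868 A = 0.9149∠32.1° A.
Step 6 — Complex power: S = V·I* = 87.88 - j6.214 VA.
Step 7 — Real power: P = Re(S) = 87.88 W.
Step 8 — Reactive power: Q = Im(S) = -6.214 VAR.
Step 9 — Apparent power: |S| = 88.1 VA.
Step 10 — Power factor: PF = P/|S| = 0.9975 (leading).

(a) P = 87.88 W  (b) Q = -6.214 VAR  (c) S = 88.1 VA  (d) PF = 0.9975 (leading)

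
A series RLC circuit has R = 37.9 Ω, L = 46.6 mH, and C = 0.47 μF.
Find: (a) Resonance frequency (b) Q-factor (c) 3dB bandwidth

Step 1 — Resonance: ω₀ = 1/√(LC) = 1/√(0.0466·4.7e-07) = 6757 rad/s.
Step 2 — f₀ = ω₀/(2π) = 1075 Hz.
Step 3 — Series Q: Q = ω₀L/R = 6757·0.0466/37.9 = 8.308.
Step 4 — Bandwidth: Δω = ω₀/Q = 813.3 rad/s; BW = Δω/(2π) = 129.4 Hz.

(a) f₀ = 1075 Hz  (b) Q = 8.308  (c) BW = 129.4 Hz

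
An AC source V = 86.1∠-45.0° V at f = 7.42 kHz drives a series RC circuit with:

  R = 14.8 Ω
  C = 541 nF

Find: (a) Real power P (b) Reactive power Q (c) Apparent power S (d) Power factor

Step 1 — Angular frequency: ω = 2π·f = 2π·7420 = 4.662e+04 rad/s.
Step 2 — Component impedances:
  R: Z = R = 14.8 Ω
  C: Z = 1/(jωC) = -j/(ω·C) = 0 - j39.65 Ω
Step 3 — Series combination: Z_total = R + C = 14.8 - j39.65 Ω = 42.32∠-69.5° Ω.
Step 4 — Source phasor: V = 86.1∠-45.0° V = 60.88 - j60.88 V.
Step 5 — Current: I = V / Z = 1.851 + j0.8447 A = 2.034∠24.5° A.
Step 6 — Complex power: S = V·I* = 61.26 - j164.1 VA.
Step 7 — Real power: P = Re(S) = 61.26 W.
Step 8 — Reactive power: Q = Im(S) = -164.1 VAR.
Step 9 — Apparent power: |S| = 175.2 VA.
Step 10 — Power factor: PF = P/|S| = 0.3497 (leading).

(a) P = 61.26 W  (b) Q = -164.1 VAR  (c) S = 175.2 VA  (d) PF = 0.3497 (leading)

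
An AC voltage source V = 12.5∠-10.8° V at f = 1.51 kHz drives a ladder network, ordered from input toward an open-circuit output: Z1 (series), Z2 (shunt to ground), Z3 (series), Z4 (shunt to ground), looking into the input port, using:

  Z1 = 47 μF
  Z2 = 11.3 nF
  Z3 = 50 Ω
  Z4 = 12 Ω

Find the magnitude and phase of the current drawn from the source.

Step 1 — Angular frequency: ω = 2π·f = 2π·1510 = 9488 rad/s.
Step 2 — Component impedances:
  Z1: Z = 1/(jωC) = -j/(ω·C) = 0 - j2.243 Ω
  Z2: Z = 1/(jωC) = -j/(ω·C) = 0 - j9327 Ω
  Z3: Z = R = 50 Ω
  Z4: Z = R = 12 Ω
Step 3 — Ladder network (open output): work backward from the far end, alternating series and parallel combinations. Z_in = 62 - j2.655 Ω = 62.05∠-2.5° Ω.
Step 4 — Source phasor: V = 12.5∠-10.8° V = 12.28 - j2.342 V.
Step 5 — Ohm's law: I = V / Z_total = (12.28 - j2.342) / (62 - j2.655) = 0.1993 - j0.02925 A.
Step 6 — Convert to polar: |I| = 0.2014 A, ∠I = -8.3°.

I = 0.2014∠-8.3° A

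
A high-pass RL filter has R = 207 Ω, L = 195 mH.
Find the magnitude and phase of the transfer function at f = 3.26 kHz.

Step 1 — Angular frequency: ω = 2π·3260 = 2.048e+04 rad/s.
Step 2 — Transfer function: H(jω) = jωL/(R + jωL).
Step 3 — Numerator jωL = j·3994; denominator R + jωL = 207 + j3994.
Step 4 — H = 0.9973 + j0.05169.
Step 5 — Magnitude: |H| = 0.9987 (-0.0 dB); phase: φ = 3.0°.

|H| = 0.9987 (-0.0 dB), φ = 3.0°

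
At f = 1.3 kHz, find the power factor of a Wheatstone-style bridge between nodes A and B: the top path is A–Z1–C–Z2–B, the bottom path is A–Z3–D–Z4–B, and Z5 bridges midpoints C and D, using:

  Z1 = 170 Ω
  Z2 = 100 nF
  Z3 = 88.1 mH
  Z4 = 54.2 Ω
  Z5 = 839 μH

Step 1 — Angular frequency: ω = 2π·f = 2π·1300 = 8168 rad/s.
Step 2 — Component impedances:
  Z1: Z = R = 170 Ω
  Z2: Z = 1/(jωC) = -j/(ω·C) = 0 - j1224 Ω
  Z3: Z = jωL = j·8168·0.0881 = 0 + j719.6 Ω
  Z4: Z = R = 54.2 Ω
  Z5: Z = jωL = j·8168·0.000839 = 0 + j6.853 Ω
Step 3 — Bridge requires nodal analysis (the Z5 bridge couples midpoints C and D, so the two paths cannot be reduced to a simple series/parallel combination). Setting node B to ground and injecting 1 A at node A, the 3-node admittance system at A, C, D solves to V_A = Z_AB = 212.8 + j41.53 Ω = 216.8∠11.0° Ω.
Step 4 — Power factor: PF = cos(φ) = Re(Z)/|Z| = 212.8/216.8 = 0.9815.
Step 5 — Type: Im(Z) = 41.53 ⇒ lagging (phase φ = 11.0°).

PF = 0.9815 (lagging, φ = 11.0°)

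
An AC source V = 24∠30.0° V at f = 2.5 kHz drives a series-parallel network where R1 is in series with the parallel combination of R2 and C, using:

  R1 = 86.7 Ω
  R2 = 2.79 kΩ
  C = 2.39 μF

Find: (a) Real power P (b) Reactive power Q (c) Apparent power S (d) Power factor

Step 1 — Angular frequency: ω = 2π·f = 2π·2500 = 1.571e+04 rad/s.
Step 2 — Component impedances:
  R1: Z = R = 86.7 Ω
  R2: Z = R = 2790 Ω
  C: Z = 1/(jωC) = -j/(ω·C) = 0 - j26.64 Ω
Step 3 — Parallel branch: R2 || C = 1/(1/R2 + 1/C) = 0.2543 - j26.63 Ω.
Step 4 — Series with R1: Z_total = R1 + (R2 || C) = 86.95 - j26.63 Ω = 90.94∠-17.0° Ω.
Step 5 — Source phasor: V = 24∠30.0° V = 20.78 + j12 V.
Step 6 — Current: I = V / Z = 0.1799 + j0.1931 A = 0.2639∠47.0° A.
Step 7 — Complex power: S = V·I* = 6.056 - j1.855 VA.
Step 8 — Real power: P = Re(S) = 6.056 W.
Step 9 — Reactive power: Q = Im(S) = -1.855 VAR.
Step 10 — Apparent power: |S| = 6.334 VA.
Step 11 — Power factor: PF = P/|S| = 0.9562 (leading).

(a) P = 6.056 W  (b) Q = -1.855 VAR  (c) S = 6.334 VA  (d) PF = 0.9562 (leading)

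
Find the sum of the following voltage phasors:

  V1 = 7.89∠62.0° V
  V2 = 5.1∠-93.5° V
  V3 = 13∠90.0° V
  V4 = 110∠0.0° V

Step 1 — Convert each phasor to rectangular form:
  V1 = 7.89·(cos(62.0°) + j·sin(62.0°)) = 3.704 + j6.966 V
  V2 = 5.1·(cos(-93.5°) + j·sin(-93.5°)) = -0.3113 - j5.09 V
  V3 = 13·(cos(90.0°) + j·sin(90.0°)) = 0 + j13 V
  V4 = 110·(cos(0.0°) + j·sin(0.0°)) = 110 V
Step 2 — Sum components: V_total = 113.4 + j14.88 V.
Step 3 — Convert to polar: |V_total| = 114.4 V, ∠V_total = 7.5°.

V_total = 114.4∠7.5° V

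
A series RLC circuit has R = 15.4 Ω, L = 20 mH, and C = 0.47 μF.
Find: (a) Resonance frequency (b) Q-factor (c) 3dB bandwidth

Step 1 — Resonance: ω₀ = 1/√(LC) = 1/√(0.02·4.7e-07) = 1.031e+04 rad/s.
Step 2 — f₀ = ω₀/(2π) = 1642 Hz.
Step 3 — Series Q: Q = ω₀L/R = 1.031e+04·0.02/15.4 = 13.4.
Step 4 — Bandwidth: Δω = ω₀/Q = 770 rad/s; BW = Δω/(2π) = 122.5 Hz.

(a) f₀ = 1642 Hz  (b) Q = 13.4  (c) BW = 122.5 Hz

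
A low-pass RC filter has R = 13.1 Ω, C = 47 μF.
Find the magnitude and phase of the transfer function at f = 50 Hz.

Step 1 — Angular frequency: ω = 2π·50 = 314.2 rad/s.
Step 2 — Transfer function: H(jω) = 1/(1 + jωRC).
Step 3 — Denominator: 1 + jωRC = 1 + j·314.2·13.1·4.7e-05 = 1 + j0.1934.
Step 4 — H = 0.9639 - j0.1865.
Step 5 — Magnitude: |H| = 0.9818 (-0.2 dB); phase: φ = -10.9°.

|H| = 0.9818 (-0.2 dB), φ = -10.9°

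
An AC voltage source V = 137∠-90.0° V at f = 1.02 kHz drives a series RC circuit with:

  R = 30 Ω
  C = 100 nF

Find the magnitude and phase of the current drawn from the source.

Step 1 — Angular frequency: ω = 2π·f = 2π·1020 = 6409 rad/s.
Step 2 — Component impedances:
  R: Z = R = 30 Ω
  C: Z = 1/(jωC) = -j/(ω·C) = 0 - j1560 Ω
Step 3 — Series combination: Z_total = R + C = 30 - j1560 Ω = 1561∠-88.9° Ω.
Step 4 — Source phasor: V = 137∠-90.0° V = 0 - j137 V.
Step 5 — Ohm's law: I = V / Z_total = (0 - j137) / (30 - j1560) = 0.08777 - j0.001687 A.
Step 6 — Convert to polar: |I| = 0.08779 A, ∠I = -1.1°.

I = 0.08779∠-1.1° A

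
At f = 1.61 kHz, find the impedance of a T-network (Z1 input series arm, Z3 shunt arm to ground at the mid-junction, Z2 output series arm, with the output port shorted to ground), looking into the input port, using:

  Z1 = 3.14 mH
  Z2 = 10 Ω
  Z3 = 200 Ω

Step 1 — Angular frequency: ω = 2π·f = 2π·1610 = 1.012e+04 rad/s.
Step 2 — Component impedances:
  Z1: Z = jωL = j·1.012e+04·0.00314 = 0 + j31.76 Ω
  Z2: Z = R = 10 Ω
  Z3: Z = R = 200 Ω
Step 3 — With the output port shorted to ground, the output series arm Z2 runs from the junction to ground; the shunt arm Z3 also runs from the junction to ground. They appear in parallel: Z3 || Z2 = 9.524 Ω.
Step 4 — Series with input arm Z1: Z_in = Z1 + (Z3 || Z2) = 9.524 + j31.76 Ω = 33.16∠73.3° Ω.

Z = 9.524 + j31.76 Ω = 33.16∠73.3° Ω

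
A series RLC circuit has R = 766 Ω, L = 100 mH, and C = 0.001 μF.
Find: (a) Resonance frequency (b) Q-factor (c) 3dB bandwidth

Step 1 — Resonance condition Im(Z)=0 gives ω₀ = 1/√(LC).
Step 2 — ω₀ = 1/√(0.1·1e-09) = 1e+05 rad/s.
Step 3 — f₀ = ω₀/(2π) = 1.592e+04 Hz.
Step 4 — Series Q: Q = ω₀L/R = 1e+05·0.1/766 = 13.05.
Step 5 — 3dB bandwidth: Δω = ω₀/Q = 7660 rad/s; BW = Δω/(2π) = 1219 Hz.

(a) f₀ = 1.592e+04 Hz  (b) Q = 13.05  (c) BW = 1219 Hz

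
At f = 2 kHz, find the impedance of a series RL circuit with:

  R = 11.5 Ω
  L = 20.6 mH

Step 1 — Angular frequency: ω = 2π·f = 2π·2000 = 1.257e+04 rad/s.
Step 2 — Component impedances:
  R: Z = R = 11.5 Ω
  L: Z = jωL = j·1.257e+04·0.0206 = 0 + j258.9 Ω
Step 3 — Series combination: Z_total = R + L = 11.5 + j258.9 Ω = 259.1∠87.5° Ω.

Z = 11.5 + j258.9 Ω = 259.1∠87.5° Ω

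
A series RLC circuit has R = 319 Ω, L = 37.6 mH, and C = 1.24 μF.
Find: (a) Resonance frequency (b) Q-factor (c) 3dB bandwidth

Step 1 — Resonance: ω₀ = 1/√(LC) = 1/√(0.0376·1.24e-06) = 4631 rad/s.
Step 2 — f₀ = ω₀/(2π) = 737.1 Hz.
Step 3 — Series Q: Q = ω₀L/R = 4631·0.0376/319 = 0.5459.
Step 4 — Bandwidth: Δω = ω₀/Q = 8484 rad/s; BW = Δω/(2π) = 1350 Hz.

(a) f₀ = 737.1 Hz  (b) Q = 0.5459  (c) BW = 1350 Hz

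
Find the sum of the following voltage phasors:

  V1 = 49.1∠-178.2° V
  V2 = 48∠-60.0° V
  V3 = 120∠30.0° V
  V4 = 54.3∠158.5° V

Step 1 — Convert each phasor to rectangular form:
  V1 = 49.1·(cos(-178.2°) + j·sin(-178.2°)) = -49.08 - j1.542 V
  V2 = 48·(cos(-60.0°) + j·sin(-60.0°)) = 24 - j41.57 V
  V3 = 120·(cos(30.0°) + j·sin(30.0°)) = 103.9 + j60 V
  V4 = 54.3·(cos(158.5°) + j·sin(158.5°)) = -50.52 + j19.9 V
Step 2 — Sum components: V_total = 28.33 + j36.79 V.
Step 3 — Convert to polar: |V_total| = 46.43 V, ∠V_total = 52.4°.

V_total = 46.43∠52.4° V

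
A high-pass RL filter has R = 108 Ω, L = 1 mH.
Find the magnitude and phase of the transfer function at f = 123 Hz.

Step 1 — Angular frequency: ω = 2π·123 = 772.8 rad/s.
Step 2 — Transfer function: H(jω) = jωL/(R + jωL).
Step 3 — Numerator jωL = j·0.7728; denominator R + jωL = 108 + j0.7728.
Step 4 — H = 5.12e-05 + j0.007155.
Step 5 — Magnitude: |H| = 0.007156 (-42.9 dB); phase: φ = 89.6°.

|H| = 0.007156 (-42.9 dB), φ = 89.6°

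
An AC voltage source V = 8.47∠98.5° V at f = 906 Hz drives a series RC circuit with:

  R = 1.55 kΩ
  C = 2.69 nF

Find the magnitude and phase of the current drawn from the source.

Step 1 — Angular frequency: ω = 2π·f = 2π·906 = 5693 rad/s.
Step 2 — Component impedances:
  R: Z = R = 1550 Ω
  C: Z = 1/(jωC) = -j/(ω·C) = 0 - j6.53e+04 Ω
Step 3 — Series combination: Z_total = R + C = 1550 - j6.53e+04 Ω = 6.532e+04∠-88.6° Ω.
Step 4 — Source phasor: V = 8.47∠98.5° V = -1.252 + j8.377 V.
Step 5 — Ohm's law: I = V / Z_total = (-1.252 + j8.377) / (1550 - j6.53e+04) = -0.0001287 - j1.612e-05 A.
Step 6 — Convert to polar: |I| = 0.0001297 A, ∠I = -172.9°.

I = 0.0001297∠-172.9° A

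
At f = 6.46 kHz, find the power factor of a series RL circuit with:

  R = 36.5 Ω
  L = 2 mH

Step 1 — Angular frequency: ω = 2π·f = 2π·6460 = 4.059e+04 rad/s.
Step 2 — Component impedances:
  R: Z = R = 36.5 Ω
  L: Z = jωL = j·4.059e+04·0.002 = 0 + j81.18 Ω
Step 3 — Series combination: Z_total = R + L = 36.5 + j81.18 Ω = 89.01∠65.8° Ω.
Step 4 — Power factor: PF = cos(φ) = Re(Z)/|Z| = 36.5/89.01 = 0.4101.
Step 5 — Type: Im(Z) = 81.18 ⇒ lagging (phase φ = 65.8°).

PF = 0.4101 (lagging, φ = 65.8°)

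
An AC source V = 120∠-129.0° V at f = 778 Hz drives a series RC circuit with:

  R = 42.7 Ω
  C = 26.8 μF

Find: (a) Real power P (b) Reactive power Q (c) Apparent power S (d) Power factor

Step 1 — Angular frequency: ω = 2π·f = 2π·778 = 4888 rad/s.
Step 2 — Component impedances:
  R: Z = R = 42.7 Ω
  C: Z = 1/(jωC) = -j/(ω·C) = 0 - j7.633 Ω
Step 3 — Series combination: Z_total = R + C = 42.7 - j7.633 Ω = 43.38∠-10.1° Ω.
Step 4 — Source phasor: V = 120∠-129.0° V = -75.52 - j93.26 V.
Step 5 — Current: I = V / Z = -1.335 - j2.423 A = 2.766∠-118.9° A.
Step 6 — Complex power: S = V·I* = 326.8 - j58.42 VA.
Step 7 — Real power: P = Re(S) = 326.8 W.
Step 8 — Reactive power: Q = Im(S) = -58.42 VAR.
Step 9 — Apparent power: |S| = 332 VA.
Step 10 — Power factor: PF = P/|S| = 0.9844 (leading).

(a) P = 326.8 W  (b) Q = -58.42 VAR  (c) S = 332 VA  (d) PF = 0.9844 (leading)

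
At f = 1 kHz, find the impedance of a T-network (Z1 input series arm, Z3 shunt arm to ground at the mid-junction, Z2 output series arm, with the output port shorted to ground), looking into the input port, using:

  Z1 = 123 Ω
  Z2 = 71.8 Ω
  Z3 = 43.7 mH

Step 1 — Angular frequency: ω = 2π·f = 2π·1000 = 6283 rad/s.
Step 2 — Component impedances:
  Z1: Z = R = 123 Ω
  Z2: Z = R = 71.8 Ω
  Z3: Z = jωL = j·6283·0.0437 = 0 + j274.6 Ω
Step 3 — With the output port shorted to ground, the output series arm Z2 runs from the junction to ground; the shunt arm Z3 also runs from the junction to ground. They appear in parallel: Z3 || Z2 = 67.2 + j17.57 Ω.
Step 4 — Series with input arm Z1: Z_in = Z1 + (Z3 || Z2) = 190.2 + j17.57 Ω = 191∠5.3° Ω.

Z = 190.2 + j17.57 Ω = 191∠5.3° Ω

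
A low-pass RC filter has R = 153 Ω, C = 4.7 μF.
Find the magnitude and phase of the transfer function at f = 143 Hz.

Step 1 — Angular frequency: ω = 2π·143 = 898.5 rad/s.
Step 2 — Transfer function: H(jω) = 1/(1 + jωRC).
Step 3 — Denominator: 1 + jωRC = 1 + j·898.5·153·4.7e-06 = 1 + j0.6461.
Step 4 — H = 0.7055 - j0.4558.
Step 5 — Magnitude: |H| = 0.8399 (-1.5 dB); phase: φ = -32.9°.

|H| = 0.8399 (-1.5 dB), φ = -32.9°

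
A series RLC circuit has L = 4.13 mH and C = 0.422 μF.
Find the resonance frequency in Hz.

Step 1 — Resonance condition Im(Z)=0 gives ω₀ = 1/√(LC).
Step 2 — ω₀ = 1/√(0.00413·4.22e-07) = 2.395e+04 rad/s.
Step 3 — f₀ = ω₀/(2π) = 3812 Hz.

f₀ = 3812 Hz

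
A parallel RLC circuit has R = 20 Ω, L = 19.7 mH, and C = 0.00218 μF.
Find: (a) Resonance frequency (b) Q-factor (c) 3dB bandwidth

Step 1 — Resonance: ω₀ = 1/√(LC) = 1/√(0.0197·2.18e-09) = 1.526e+05 rad/s.
Step 2 — f₀ = ω₀/(2π) = 2.429e+04 Hz.
Step 3 — Parallel Q: Q = R/(ω₀L) = 20/(1.526e+05·0.0197) = 0.006653.
Step 4 — Bandwidth: Δω = ω₀/Q = 2.294e+07 rad/s; BW = Δω/(2π) = 3.65e+06 Hz.

(a) f₀ = 2.429e+04 Hz  (b) Q = 0.006653  (c) BW = 3.65e+06 Hz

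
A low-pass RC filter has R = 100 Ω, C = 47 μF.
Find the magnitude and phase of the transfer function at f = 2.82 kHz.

Step 1 — Angular frequency: ω = 2π·2820 = 1.772e+04 rad/s.
Step 2 — Transfer function: H(jω) = 1/(1 + jωRC).
Step 3 — Denominator: 1 + jωRC = 1 + j·1.772e+04·100·4.7e-05 = 1 + j83.28.
Step 4 — H = 0.0001442 - j0.01201.
Step 5 — Magnitude: |H| = 0.01201 (-38.4 dB); phase: φ = -89.3°.

|H| = 0.01201 (-38.4 dB), φ = -89.3°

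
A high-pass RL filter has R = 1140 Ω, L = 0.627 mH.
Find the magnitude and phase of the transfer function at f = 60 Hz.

Step 1 — Angular frequency: ω = 2π·60 = 377 rad/s.
Step 2 — Transfer function: H(jω) = jωL/(R + jωL).
Step 3 — Numerator jωL = j·0.2364; denominator R + jωL = 1140 + j0.2364.
Step 4 — H = 4.299e-08 + j0.0002073.
Step 5 — Magnitude: |H| = 0.0002073 (-73.7 dB); phase: φ = 90.0°.

|H| = 0.0002073 (-73.7 dB), φ = 90.0°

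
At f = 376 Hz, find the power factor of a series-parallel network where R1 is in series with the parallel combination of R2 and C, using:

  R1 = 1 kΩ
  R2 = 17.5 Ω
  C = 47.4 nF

Step 1 — Angular frequency: ω = 2π·f = 2π·376 = 2362 rad/s.
Step 2 — Component impedances:
  R1: Z = R = 1000 Ω
  R2: Z = R = 17.5 Ω
  C: Z = 1/(jωC) = -j/(ω·C) = 0 - j8930 Ω
Step 3 — Parallel branch: R2 || C = 1/(1/R2 + 1/C) = 17.5 - j0.03429 Ω.
Step 4 — Series with R1: Z_total = R1 + (R2 || C) = 1017 - j0.03429 Ω = 1017∠-0.0° Ω.
Step 5 — Power factor: PF = cos(φ) = Re(Z)/|Z| = 1017/1017 = 1.
Step 6 — Type: Im(Z) = -0.03429 ⇒ leading (phase φ = -0.0°).

PF = 1 (leading, φ = -0.0°)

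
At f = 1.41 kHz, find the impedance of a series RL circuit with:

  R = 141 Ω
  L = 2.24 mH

Step 1 — Angular frequency: ω = 2π·f = 2π·1410 = 8859 rad/s.
Step 2 — Component impedances:
  R: Z = R = 141 Ω
  L: Z = jωL = j·8859·0.00224 = 0 + j19.84 Ω
Step 3 — Series combination: Z_total = R + L = 141 + j19.84 Ω = 142.4∠8.0° Ω.

Z = 141 + j19.84 Ω = 142.4∠8.0° Ω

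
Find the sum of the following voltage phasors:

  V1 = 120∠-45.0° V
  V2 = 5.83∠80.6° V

Step 1 — Convert each phasor to rectangular form:
  V1 = 120·(cos(-45.0°) + j·sin(-45.0°)) = 84.85 - j84.85 V
  V2 = 5.83·(cos(80.6°) + j·sin(80.6°)) = 0.9522 + j5.752 V
Step 2 — Sum components: V_total = 85.81 - j79.1 V.
Step 3 — Convert to polar: |V_total| = 116.7 V, ∠V_total = -42.7°.

V_total = 116.7∠-42.7° V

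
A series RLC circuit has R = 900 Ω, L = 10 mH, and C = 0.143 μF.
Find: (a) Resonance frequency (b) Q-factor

Step 1 — Resonance condition Im(Z)=0 gives ω₀ = 1/√(LC).
Step 2 — ω₀ = 1/√(0.01·1.43e-07) = 2.644e+04 rad/s.
Step 3 — f₀ = ω₀/(2π) = 4209 Hz.
Step 4 — Series Q: Q = ω₀L/R = 2.644e+04·0.01/900 = 0.2938.

(a) f₀ = 4209 Hz  (b) Q = 0.2938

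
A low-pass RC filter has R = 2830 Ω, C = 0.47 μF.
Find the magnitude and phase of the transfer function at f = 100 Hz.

Step 1 — Angular frequency: ω = 2π·100 = 628.3 rad/s.
Step 2 — Transfer function: H(jω) = 1/(1 + jωRC).
Step 3 — Denominator: 1 + jωRC = 1 + j·628.3·2830·4.7e-07 = 1 + j0.8357.
Step 4 — H = 0.5888 - j0.4921.
Step 5 — Magnitude: |H| = 0.7673 (-2.3 dB); phase: φ = -39.9°.

|H| = 0.7673 (-2.3 dB), φ = -39.9°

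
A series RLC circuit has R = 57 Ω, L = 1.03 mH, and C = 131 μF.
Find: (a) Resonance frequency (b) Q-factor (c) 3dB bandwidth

Step 1 — Resonance: ω₀ = 1/√(LC) = 1/√(0.00103·0.000131) = 2722 rad/s.
Step 2 — f₀ = ω₀/(2π) = 433.3 Hz.
Step 3 — Series Q: Q = ω₀L/R = 2722·0.00103/57 = 0.04919.
Step 4 — Bandwidth: Δω = ω₀/Q = 5.534e+04 rad/s; BW = Δω/(2π) = 8808 Hz.

(a) f₀ = 433.3 Hz  (b) Q = 0.04919  (c) BW = 8808 Hz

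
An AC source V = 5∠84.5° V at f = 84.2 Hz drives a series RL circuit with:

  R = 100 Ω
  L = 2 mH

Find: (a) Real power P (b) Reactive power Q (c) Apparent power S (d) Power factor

Step 1 — Angular frequency: ω = 2π·f = 2π·84.2 = 529 rad/s.
Step 2 — Component impedances:
  R: Z = R = 100 Ω
  L: Z = jωL = j·529·0.002 = 0 + j1.058 Ω
Step 3 — Series combination: Z_total = R + L = 100 + j1.058 Ω = 100∠0.6° Ω.
Step 4 — Source phasor: V = 5∠84.5° V = 0.4792 + j4.977 V.
Step 5 — Current: I = V / Z = 0.005318 + j0.04971 A = 0.05∠83.9° A.
Step 6 — Complex power: S = V·I* = 0.25 + j0.002645 VA.
Step 7 — Real power: P = Re(S) = 0.25 W.
Step 8 — Reactive power: Q = Im(S) = 0.002645 VAR.
Step 9 — Apparent power: |S| = 0.25 VA.
Step 10 — Power factor: PF = P/|S| = 0.9999 (lagging).

(a) P = 0.25 W  (b) Q = 0.002645 VAR  (c) S = 0.25 VA  (d) PF = 0.9999 (lagging)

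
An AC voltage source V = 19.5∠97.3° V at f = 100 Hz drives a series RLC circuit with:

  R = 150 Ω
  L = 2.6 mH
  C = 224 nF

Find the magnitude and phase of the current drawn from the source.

Step 1 — Angular frequency: ω = 2π·f = 2π·100 = 628.3 rad/s.
Step 2 — Component impedances:
  R: Z = R = 150 Ω
  L: Z = jωL = j·628.3·0.0026 = 0 + j1.634 Ω
  C: Z = 1/(jωC) = -j/(ω·C) = 0 - j7105 Ω
Step 3 — Series combination: Z_total = R + L + C = 150 - j7103 Ω = 7105∠-88.8° Ω.
Step 4 — Source phasor: V = 19.5∠97.3° V = -2.478 + j19.34 V.
Step 5 — Ohm's law: I = V / Z_total = (-2.478 + j19.34) / (150 - j7103) = -0.002729 - j0.0002912 A.
Step 6 — Convert to polar: |I| = 0.002745 A, ∠I = -173.9°.

I = 0.002745∠-173.9° A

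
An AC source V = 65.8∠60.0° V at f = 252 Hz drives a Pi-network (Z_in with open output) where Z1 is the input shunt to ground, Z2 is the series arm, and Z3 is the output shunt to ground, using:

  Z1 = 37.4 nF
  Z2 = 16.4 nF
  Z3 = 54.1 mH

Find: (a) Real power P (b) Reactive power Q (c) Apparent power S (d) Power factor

Step 1 — Angular frequency: ω = 2π·f = 2π·252 = 1583 rad/s.
Step 2 — Component impedances:
  Z1: Z = 1/(jωC) = -j/(ω·C) = 0 - j1.689e+04 Ω
  Z2: Z = 1/(jωC) = -j/(ω·C) = 0 - j3.851e+04 Ω
  Z3: Z = jωL = j·1583·0.0541 = 0 + j85.66 Ω
Step 3 — With open output, the series arm Z2 and the output shunt Z3 appear in series to ground: Z2 + Z3 = 0 - j3.842e+04 Ω.
Step 4 — Parallel with input shunt Z1: Z_in = Z1 || (Z2 + Z3) = 0 - j1.173e+04 Ω = 1.173e+04∠-90.0° Ω.
Step 5 — Source phasor: V = 65.8∠60.0° V = 32.9 + j56.98 V.
Step 6 — Current: I = V / Z = -0.004858 + j0.002804 A = 0.005609∠150.0° A.
Step 7 — Complex power: S = V·I* = 0 - j0.3691 VA.
Step 8 — Real power: P = Re(S) = 0 W.
Step 9 — Reactive power: Q = Im(S) = -0.3691 VAR.
Step 10 — Apparent power: |S| = 0.3691 VA.
Step 11 — Power factor: PF = P/|S| = 0 (leading).

(a) P = 0 W  (b) Q = -0.3691 VAR  (c) S = 0.3691 VA  (d) PF = 0 (leading)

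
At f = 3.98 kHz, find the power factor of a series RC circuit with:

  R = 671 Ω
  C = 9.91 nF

Step 1 — Angular frequency: ω = 2π·f = 2π·3980 = 2.501e+04 rad/s.
Step 2 — Component impedances:
  R: Z = R = 671 Ω
  C: Z = 1/(jωC) = -j/(ω·C) = 0 - j4035 Ω
Step 3 — Series combination: Z_total = R + C = 671 - j4035 Ω = 4091∠-80.6° Ω.
Step 4 — Power factor: PF = cos(φ) = Re(Z)/|Z| = 671/4091 = 0.164.
Step 5 — Type: Im(Z) = -4035 ⇒ leading (phase φ = -80.6°).

PF = 0.164 (leading, φ = -80.6°)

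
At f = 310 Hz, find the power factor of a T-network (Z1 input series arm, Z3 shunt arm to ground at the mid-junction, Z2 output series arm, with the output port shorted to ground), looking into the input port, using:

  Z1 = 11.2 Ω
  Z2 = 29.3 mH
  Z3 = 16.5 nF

Step 1 — Angular frequency: ω = 2π·f = 2π·310 = 1948 rad/s.
Step 2 — Component impedances:
  Z1: Z = R = 11.2 Ω
  Z2: Z = jωL = j·1948·0.0293 = 0 + j57.07 Ω
  Z3: Z = 1/(jωC) = -j/(ω·C) = 0 - j3.112e+04 Ω
Step 3 — With the output port shorted to ground, the output series arm Z2 runs from the junction to ground; the shunt arm Z3 also runs from the junction to ground. They appear in parallel: Z3 || Z2 = 0 + j57.18 Ω.
Step 4 — Series with input arm Z1: Z_in = Z1 + (Z3 || Z2) = 11.2 + j57.18 Ω = 58.26∠78.9° Ω.
Step 5 — Power factor: PF = cos(φ) = Re(Z)/|Z| = 11.2/58.26 = 0.1922.
Step 6 — Type: Im(Z) = 57.18 ⇒ lagging (phase φ = 78.9°).

PF = 0.1922 (lagging, φ = 78.9°)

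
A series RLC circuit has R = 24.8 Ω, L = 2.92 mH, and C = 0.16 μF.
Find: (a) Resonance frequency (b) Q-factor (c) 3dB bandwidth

Step 1 — Resonance condition Im(Z)=0 gives ω₀ = 1/√(LC).
Step 2 — ω₀ = 1/√(0.00292·1.6e-07) = 4.626e+04 rad/s.
Step 3 — f₀ = ω₀/(2π) = 7363 Hz.
Step 4 — Series Q: Q = ω₀L/R = 4.626e+04·0.00292/24.8 = 5.447.
Step 5 — 3dB bandwidth: Δω = ω₀/Q = 8493 rad/s; BW = Δω/(2π) = 1352 Hz.

(a) f₀ = 7363 Hz  (b) Q = 5.447  (c) BW = 1352 Hz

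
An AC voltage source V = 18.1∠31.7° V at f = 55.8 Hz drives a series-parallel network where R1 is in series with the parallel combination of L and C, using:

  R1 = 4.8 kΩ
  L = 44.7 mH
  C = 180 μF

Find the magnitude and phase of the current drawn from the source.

Step 1 — Angular frequency: ω = 2π·f = 2π·55.8 = 350.6 rad/s.
Step 2 — Component impedances:
  R1: Z = R = 4800 Ω
  L: Z = jωL = j·350.6·0.0447 = 0 + j15.67 Ω
  C: Z = 1/(jωC) = -j/(ω·C) = 0 - j15.85 Ω
Step 3 — Parallel branch: L || C = 1/(1/L + 1/C) = 0 + j1428 Ω.
Step 4 — Series with R1: Z_total = R1 + (L || C) = 4800 + j1428 Ω = 5008∠16.6° Ω.
Step 5 — Source phasor: V = 18.1∠31.7° V = 15.4 + j9.511 V.
Step 6 — Ohm's law: I = V / Z_total = (15.4 + j9.511) / (4800 + j1428) = 0.003489 + j0.0009433 A.
Step 7 — Convert to polar: |I| = 0.003614 A, ∠I = 15.1°.

I = 0.003614∠15.1° A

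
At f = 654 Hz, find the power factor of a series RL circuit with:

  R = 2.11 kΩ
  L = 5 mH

Step 1 — Angular frequency: ω = 2π·f = 2π·654 = 4109 rad/s.
Step 2 — Component impedances:
  R: Z = R = 2110 Ω
  L: Z = jωL = j·4109·0.005 = 0 + j20.55 Ω
Step 3 — Series combination: Z_total = R + L = 2110 + j20.55 Ω = 2110∠0.6° Ω.
Step 4 — Power factor: PF = cos(φ) = Re(Z)/|Z| = 2110/2110 = 1.
Step 5 — Type: Im(Z) = 20.55 ⇒ lagging (phase φ = 0.6°).

PF = 1 (lagging, φ = 0.6°)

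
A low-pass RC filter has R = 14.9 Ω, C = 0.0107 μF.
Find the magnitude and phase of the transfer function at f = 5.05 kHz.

Step 1 — Angular frequency: ω = 2π·5050 = 3.173e+04 rad/s.
Step 2 — Transfer function: H(jω) = 1/(1 + jωRC).
Step 3 — Denominator: 1 + jωRC = 1 + j·3.173e+04·14.9·1.07e-08 = 1 + j0.005059.
Step 4 — H = 1 - j0.005059.
Step 5 — Magnitude: |H| = 1 (-0.0 dB); phase: φ = -0.3°.

|H| = 1 (-0.0 dB), φ = -0.3°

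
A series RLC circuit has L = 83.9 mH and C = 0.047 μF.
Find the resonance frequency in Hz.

Step 1 — Resonance condition Im(Z)=0 gives ω₀ = 1/√(LC).
Step 2 — ω₀ = 1/√(0.0839·4.7e-08) = 1.592e+04 rad/s.
Step 3 — f₀ = ω₀/(2π) = 2534 Hz.

f₀ = 2534 Hz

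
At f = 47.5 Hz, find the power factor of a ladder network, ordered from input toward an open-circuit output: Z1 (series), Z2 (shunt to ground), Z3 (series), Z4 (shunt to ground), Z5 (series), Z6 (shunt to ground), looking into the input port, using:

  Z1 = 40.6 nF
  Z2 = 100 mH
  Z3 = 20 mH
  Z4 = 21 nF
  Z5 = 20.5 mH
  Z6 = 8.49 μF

Step 1 — Angular frequency: ω = 2π·f = 2π·47.5 = 298.5 rad/s.
Step 2 — Component impedances:
  Z1: Z = 1/(jωC) = -j/(ω·C) = 0 - j8.253e+04 Ω
  Z2: Z = jωL = j·298.5·0.1 = 0 + j29.85 Ω
  Z3: Z = jωL = j·298.5·0.02 = 0 + j5.969 Ω
  Z4: Z = 1/(jωC) = -j/(ω·C) = 0 - j1.596e+05 Ω
  Z5: Z = jωL = j·298.5·0.0205 = 0 + j6.118 Ω
  Z6: Z = 1/(jωC) = -j/(ω·C) = 0 - j394.7 Ω
Step 3 — Ladder network (open output): work backward from the far end, alternating series and parallel combinations. Z_in = 0 - j8.25e+04 Ω = 8.25e+04∠-90.0° Ω.
Step 4 — Power factor: PF = cos(φ) = Re(Z)/|Z| = 0/8.25e+04 = 0.
Step 5 — Type: Im(Z) = -8.25e+04 ⇒ leading (phase φ = -90.0°).

PF = 0 (leading, φ = -90.0°)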